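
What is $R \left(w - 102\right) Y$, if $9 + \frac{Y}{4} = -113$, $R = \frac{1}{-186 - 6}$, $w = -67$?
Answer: $- \frac{10309}{24} \approx -429.54$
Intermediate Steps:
$R = - \frac{1}{192}$ ($R = \frac{1}{-192} = - \frac{1}{192} \approx -0.0052083$)
$Y = -488$ ($Y = -36 + 4 \left(-113\right) = -36 - 452 = -488$)
$R \left(w - 102\right) Y = - \frac{-67 - 102}{192} \left(-488\right) = \left(- \frac{1}{192}\right) \left(-169\right) \left(-488\right) = \frac{169}{192} \left(-488\right) = - \frac{10309}{24}$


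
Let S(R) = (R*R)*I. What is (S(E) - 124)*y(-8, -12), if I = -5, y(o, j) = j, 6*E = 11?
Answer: 5069/3 ≈ 1689.7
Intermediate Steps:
E = 11/6 (E = (1/6)*11 = 11/6 ≈ 1.8333)
S(R) = -5*R**2 (S(R) = (R*R)*(-5) = R**2*(-5) = -5*R**2)
(S(E) - 124)*y(-8, -12) = (-5*(11/6)**2 - 124)*(-12) = (-5*121/36 - 124)*(-12) = (-605/36 - 124)*(-12) = -5069/36*(-12) = 5069/3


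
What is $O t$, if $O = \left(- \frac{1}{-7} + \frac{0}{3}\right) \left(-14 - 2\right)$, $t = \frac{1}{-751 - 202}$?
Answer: $\frac{16}{6671} \approx 0.0023984$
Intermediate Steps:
$t = - \frac{1}{953}$ ($t = \frac{1}{-953} = - \frac{1}{953} \approx -0.0010493$)
$O = - \frac{16}{7}$ ($O = \left(\left(-1\right) \left(- \frac{1}{7}\right) + 0 \cdot \frac{1}{3}\right) \left(-16\right) = \left(\frac{1}{7} + 0\right) \left(-16\right) = \frac{1}{7} \left(-16\right) = - \frac{16}{7} \approx -2.2857$)
$O t = \left(- \frac{16}{7}\right) \left(- \frac{1}{953}\right) = \frac{16}{6671}$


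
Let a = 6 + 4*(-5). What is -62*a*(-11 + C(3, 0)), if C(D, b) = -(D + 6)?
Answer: -17360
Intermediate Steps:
C(D, b) = -6 - D (C(D, b) = -(6 + D) = -6 - D)
a = -14 (a = 6 - 20 = -14)
-62*a*(-11 + C(3, 0)) = -(-868)*(-11 + (-6 - 1*3)) = -(-868)*(-11 + (-6 - 3)) = -(-868)*(-11 - 9) = -(-868)*(-20) = -62*280 = -17360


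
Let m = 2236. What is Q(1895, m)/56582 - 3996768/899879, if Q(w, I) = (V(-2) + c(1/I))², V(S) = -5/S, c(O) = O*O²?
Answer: -28262282174346175399258086755737/6363458361290108843447433207808 ≈ -4.4413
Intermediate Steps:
c(O) = O³
Q(w, I) = (5/2 + I⁻³)² (Q(w, I) = (-5/(-2) + (1/I)³)² = (-5*(-½) + I⁻³)² = (5/2 + I⁻³)²)
Q(1895, m)/56582 - 3996768/899879 = ((¼)*(2 + 5*2236³)²/2236⁶)/56582 - 3996768/899879 = ((¼)*(1/124977201386211905536)*(2 + 5*11179320256)²)*(1/56582) - 3996768*1/899879 = ((¼)*(1/124977201386211905536)*(2 + 55896601280)²)*(1/56582) - 3996768/899879 = ((¼)*(1/124977201386211905536)*55896601282²)*(1/56582) - 3996768/899879 = ((¼)*(1/124977201386211905536)*3124430034878884043524)*(1/56582) - 3996768/899879 = (781107508719721010881/124977201386211905536)*(1/56582) - 3996768/899879 = 781107508719721010881/7071460008834642039037952 - 3996768/899879 = -28262282174346175399258086755737/6363458361290108843447433207808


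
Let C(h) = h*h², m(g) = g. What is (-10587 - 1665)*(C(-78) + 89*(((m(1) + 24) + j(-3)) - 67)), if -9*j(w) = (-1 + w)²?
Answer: 17585842856/3 ≈ 5.8619e+9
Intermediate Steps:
j(w) = -(-1 + w)²/9
C(h) = h³
(-10587 - 1665)*(C(-78) + 89*(((m(1) + 24) + j(-3)) - 67)) = (-10587 - 1665)*((-78)³ + 89*(((1 + 24) - (-1 - 3)²/9) - 67)) = -12252*(-474552 + 89*((25 - ⅑*(-4)²) - 67)) = -12252*(-474552 + 89*((25 - ⅑*16) - 67)) = -12252*(-474552 + 89*((25 - 16/9) - 67)) = -12252*(-474552 + 89*(209/9 - 67)) = -12252*(-474552 + 89*(-394/9)) = -12252*(-474552 - 35066/9) = -12252*(-4306034/9) = 17585842856/3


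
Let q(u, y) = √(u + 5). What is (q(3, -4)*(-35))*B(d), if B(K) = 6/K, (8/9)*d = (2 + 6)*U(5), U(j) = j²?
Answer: -28*√2/15 ≈ -2.6399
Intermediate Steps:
d = 225 (d = 9*((2 + 6)*5²)/8 = 9*(8*25)/8 = (9/8)*200 = 225)
q(u, y) = √(5 + u)
(q(3, -4)*(-35))*B(d) = (√(5 + 3)*(-35))*(6/225) = (√8*(-35))*(6*(1/225)) = ((2*√2)*(-35))*(2/75) = -70*√2*(2/75) = -28*√2/15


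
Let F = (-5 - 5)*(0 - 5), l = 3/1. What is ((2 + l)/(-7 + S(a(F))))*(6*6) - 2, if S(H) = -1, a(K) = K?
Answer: -49/2 ≈ -24.500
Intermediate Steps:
l = 3 (l = 3*1 = 3)
F = 50 (F = -10*(-5) = 50)
((2 + l)/(-7 + S(a(F))))*(6*6) - 2 = ((2 + 3)/(-7 - 1))*(6*6) - 2 = (5/(-8))*36 - 2 = (5*(-1/8))*36 - 2 = -5/8*36 - 2 = -45/2 - 2 = -49/2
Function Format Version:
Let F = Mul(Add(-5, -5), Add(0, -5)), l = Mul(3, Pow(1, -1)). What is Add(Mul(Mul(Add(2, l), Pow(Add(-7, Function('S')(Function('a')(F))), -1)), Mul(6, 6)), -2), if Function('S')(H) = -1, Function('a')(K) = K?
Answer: Rational(-49, 2) ≈ -24.500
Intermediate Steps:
l = 3 (l = Mul(3, 1) = 3)
F = 50 (F = Mul(-10, -5) = 50)
Add(Mul(Mul(Add(2, l), Pow(Add(-7, Function('S')(Function('a')(F))), -1)), Mul(6, 6)), -2) = Add(Mul(Mul(Add(2, 3), Pow(Add(-7, -1), -1)), Mul(6, 6)), -2) = Add(Mul(Mul(5, Pow(-8, -1)), 36), -2) = Add(Mul(Mul(5, Rational(-1, 8)), 36), -2) = Add(Mul(Rational(-5, 8), 36), -2) = Add(Rational(-45, 2), -2) = Rational(-49, 2)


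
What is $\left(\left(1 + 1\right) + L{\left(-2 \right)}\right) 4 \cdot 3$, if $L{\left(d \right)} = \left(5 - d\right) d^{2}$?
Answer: $360$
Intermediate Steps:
$L{\left(d \right)} = d^{2} \left(5 - d\right)$
$\left(\left(1 + 1\right) + L{\left(-2 \right)}\right) 4 \cdot 3 = \left(\left(1 + 1\right) + \left(-2\right)^{2} \left(5 - -2\right)\right) 4 \cdot 3 = \left(2 + 4 \left(5 + 2\right)\right) 4 \cdot 3 = \left(2 + 4 \cdot 7\right) 4 \cdot 3 = \left(2 + 28\right) 4 \cdot 3 = 30 \cdot 4 \cdot 3 = 120 \cdot 3 = 360$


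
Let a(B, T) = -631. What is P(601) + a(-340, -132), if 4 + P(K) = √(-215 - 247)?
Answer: -635 + I*√462 ≈ -635.0 + 21.494*I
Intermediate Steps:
P(K) = -4 + I*√462 (P(K) = -4 + √(-215 - 247) = -4 + √(-462) = -4 + I*√462)
P(601) + a(-340, -132) = (-4 + I*√462) - 631 = -635 + I*√462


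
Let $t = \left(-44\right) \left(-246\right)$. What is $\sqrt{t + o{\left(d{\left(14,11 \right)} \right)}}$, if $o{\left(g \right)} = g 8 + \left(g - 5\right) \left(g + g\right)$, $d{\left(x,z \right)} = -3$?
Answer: $4 \sqrt{678} \approx 104.15$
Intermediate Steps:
$o{\left(g \right)} = 8 g + 2 g \left(-5 + g\right)$ ($o{\left(g \right)} = 8 g + \left(-5 + g\right) 2 g = 8 g + 2 g \left(-5 + g\right)$)
$t = 10824$
$\sqrt{t + o{\left(d{\left(14,11 \right)} \right)}} = \sqrt{10824 + 2 \left(-3\right) \left(-1 - 3\right)} = \sqrt{10824 + 2 \left(-3\right) \left(-4\right)} = \sqrt{10824 + 24} = \sqrt{10848} = 4 \sqrt{678}$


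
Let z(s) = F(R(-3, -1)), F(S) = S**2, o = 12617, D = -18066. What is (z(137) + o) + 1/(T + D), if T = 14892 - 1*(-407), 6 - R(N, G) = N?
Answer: 35135365/2767 ≈ 12698.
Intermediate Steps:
R(N, G) = 6 - N
T = 15299 (T = 14892 + 407 = 15299)
z(s) = 81 (z(s) = (6 - 1*(-3))**2 = (6 + 3)**2 = 9**2 = 81)
(z(137) + o) + 1/(T + D) = (81 + 12617) + 1/(15299 - 18066) = 12698 + 1/(-2767) = 12698 - 1/2767 = 35135365/2767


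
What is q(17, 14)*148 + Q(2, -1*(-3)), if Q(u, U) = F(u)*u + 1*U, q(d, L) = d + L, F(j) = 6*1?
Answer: 4603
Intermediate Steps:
F(j) = 6
q(d, L) = L + d
Q(u, U) = U + 6*u (Q(u, U) = 6*u + 1*U = 6*u + U = U + 6*u)
q(17, 14)*148 + Q(2, -1*(-3)) = (14 + 17)*148 + (-1*(-3) + 6*2) = 31*148 + (3 + 12) = 4588 + 15 = 4603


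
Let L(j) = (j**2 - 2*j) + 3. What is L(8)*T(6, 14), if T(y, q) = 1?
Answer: 51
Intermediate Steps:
L(j) = 3 + j**2 - 2*j
L(8)*T(6, 14) = (3 + 8**2 - 2*8)*1 = (3 + 64 - 16)*1 = 51*1 = 51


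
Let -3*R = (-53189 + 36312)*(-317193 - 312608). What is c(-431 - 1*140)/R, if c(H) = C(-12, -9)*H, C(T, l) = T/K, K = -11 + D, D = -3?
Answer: 10278/74404060339 ≈ 1.3814e-7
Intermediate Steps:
K = -14 (K = -11 - 3 = -14)
R = -10629151477/3 (R = -(-53189 + 36312)*(-317193 - 312608)/3 = -(-16877)*(-629801)/3 = -⅓*10629151477 = -10629151477/3 ≈ -3.5430e+9)
C(T, l) = -T/14 (C(T, l) = T/(-14) = T*(-1/14) = -T/14)
c(H) = 6*H/7 (c(H) = (-1/14*(-12))*H = 6*H/7)
c(-431 - 1*140)/R = (6*(-431 - 1*140)/7)/(-10629151477/3) = (6*(-431 - 140)/7)*(-3/10629151477) = ((6/7)*(-571))*(-3/10629151477) = -3426/7*(-3/10629151477) = 10278/74404060339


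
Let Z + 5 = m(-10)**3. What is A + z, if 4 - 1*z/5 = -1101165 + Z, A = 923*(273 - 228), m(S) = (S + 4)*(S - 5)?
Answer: 1902405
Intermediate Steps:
m(S) = (-5 + S)*(4 + S) (m(S) = (4 + S)*(-5 + S) = (-5 + S)*(4 + S))
Z = 728995 (Z = -5 + (-20 + (-10)**2 - 1*(-10))**3 = -5 + (-20 + 100 + 10)**3 = -5 + 90**3 = -5 + 729000 = 728995)
A = 41535 (A = 923*45 = 41535)
z = 1860870 (z = 20 - 5*(-1101165 + 728995) = 20 - 5*(-372170) = 20 + 1860850 = 1860870)
A + z = 41535 + 1860870 = 1902405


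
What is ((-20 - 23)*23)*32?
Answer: -31648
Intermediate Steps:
((-20 - 23)*23)*32 = -43*23*32 = -989*32 = -31648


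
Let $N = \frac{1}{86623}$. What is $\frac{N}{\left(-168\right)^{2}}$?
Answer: $\frac{1}{2444847552} \approx 4.0902 \cdot 10^{-10}$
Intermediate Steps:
$N = \frac{1}{86623} \approx 1.1544 \cdot 10^{-5}$
$\frac{N}{\left(-168\right)^{2}} = \frac{1}{86623 \left(-168\right)^{2}} = \frac{1}{86623 \cdot 28224} = \frac{1}{86623} \cdot \frac{1}{28224} = \frac{1}{2444847552}$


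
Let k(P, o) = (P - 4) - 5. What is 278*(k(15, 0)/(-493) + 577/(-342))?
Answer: -39825307/84303 ≈ -472.41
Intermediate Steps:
k(P, o) = -9 + P (k(P, o) = (-4 + P) - 5 = -9 + P)
278*(k(15, 0)/(-493) + 577/(-342)) = 278*((-9 + 15)/(-493) + 577/(-342)) = 278*(6*(-1/493) + 577*(-1/342)) = 278*(-6/493 - 577/342) = 278*(-286513/168606) = -39825307/84303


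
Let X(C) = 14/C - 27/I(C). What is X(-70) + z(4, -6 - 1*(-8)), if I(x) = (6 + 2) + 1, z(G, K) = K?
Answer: -6/5 ≈ -1.2000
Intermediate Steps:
I(x) = 9 (I(x) = 8 + 1 = 9)
X(C) = -3 + 14/C (X(C) = 14/C - 27/9 = 14/C - 27*⅑ = 14/C - 3 = -3 + 14/C)
X(-70) + z(4, -6 - 1*(-8)) = (-3 + 14/(-70)) + (-6 - 1*(-8)) = (-3 + 14*(-1/70)) + (-6 + 8) = (-3 - ⅕) + 2 = -16/5 + 2 = -6/5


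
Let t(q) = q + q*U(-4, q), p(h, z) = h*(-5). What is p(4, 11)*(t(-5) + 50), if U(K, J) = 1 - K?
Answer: -400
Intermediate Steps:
p(h, z) = -5*h
t(q) = 6*q (t(q) = q + q*(1 - 1*(-4)) = q + q*(1 + 4) = q + q*5 = q + 5*q = 6*q)
p(4, 11)*(t(-5) + 50) = (-5*4)*(6*(-5) + 50) = -20*(-30 + 50) = -20*20 = -400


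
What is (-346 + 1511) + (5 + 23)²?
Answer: 1949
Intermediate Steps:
(-346 + 1511) + (5 + 23)² = 1165 + 28² = 1165 + 784 = 1949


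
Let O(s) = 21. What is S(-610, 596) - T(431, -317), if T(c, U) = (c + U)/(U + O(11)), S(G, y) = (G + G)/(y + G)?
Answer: 90679/1036 ≈ 87.528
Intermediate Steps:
S(G, y) = 2*G/(G + y) (S(G, y) = (2*G)/(G + y) = 2*G/(G + y))
T(c, U) = (U + c)/(21 + U) (T(c, U) = (c + U)/(U + 21) = (U + c)/(21 + U))
S(-610, 596) - T(431, -317) = 2*(-610)/(-610 + 596) - (-317 + 431)/(21 - 317) = 2*(-610)/(-14) - 114/(-296) = 2*(-610)*(-1/14) - (-1)*114/296 = 610/7 - 1*(-57/148) = 610/7 + 57/148 = 90679/1036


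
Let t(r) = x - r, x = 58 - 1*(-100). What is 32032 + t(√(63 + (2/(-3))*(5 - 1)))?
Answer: 32190 - √543/3 ≈ 32182.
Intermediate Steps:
x = 158 (x = 58 + 100 = 158)
t(r) = 158 - r
32032 + t(√(63 + (2/(-3))*(5 - 1))) = 32032 + (158 - √(63 + (2/(-3))*(5 - 1))) = 32032 + (158 - √(63 + (2*(-⅓))*4)) = 32032 + (158 - √(63 - ⅔*4)) = 32032 + (158 - √(63 - 8/3)) = 32032 + (158 - √(181/3)) = 32032 + (158 - √543/3) = 32190 - √543/3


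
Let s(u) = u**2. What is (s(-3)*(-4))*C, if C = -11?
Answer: 396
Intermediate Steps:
(s(-3)*(-4))*C = ((-3)**2*(-4))*(-11) = (9*(-4))*(-11) = -36*(-11) = 396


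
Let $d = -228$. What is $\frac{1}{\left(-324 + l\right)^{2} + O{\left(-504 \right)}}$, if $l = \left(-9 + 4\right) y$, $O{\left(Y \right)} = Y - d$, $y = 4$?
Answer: $\frac{1}{118060} \approx 8.4703 \cdot 10^{-6}$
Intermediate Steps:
$O{\left(Y \right)} = 228 + Y$ ($O{\left(Y \right)} = Y - -228 = Y + 228 = 228 + Y$)
$l = -20$ ($l = \left(-9 + 4\right) 4 = \left(-5\right) 4 = -20$)
$\frac{1}{\left(-324 + l\right)^{2} + O{\left(-504 \right)}} = \frac{1}{\left(-324 - 20\right)^{2} + \left(228 - 504\right)} = \frac{1}{\left(-344\right)^{2} - 276} = \frac{1}{118336 - 276} = \frac{1}{118060}$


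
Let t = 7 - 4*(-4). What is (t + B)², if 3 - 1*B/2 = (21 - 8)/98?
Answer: 1982464/2401 ≈ 825.68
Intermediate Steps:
B = 281/49 (B = 6 - 2*(21 - 8)/98 = 6 - 26/98 = 6 - 2*13/98 = 6 - 13/49 = 281/49 ≈ 5.7347)
t = 23 (t = 7 + 16 = 23)
(t + B)² = (23 + 281/49)² = (1408/49)² = 1982464/2401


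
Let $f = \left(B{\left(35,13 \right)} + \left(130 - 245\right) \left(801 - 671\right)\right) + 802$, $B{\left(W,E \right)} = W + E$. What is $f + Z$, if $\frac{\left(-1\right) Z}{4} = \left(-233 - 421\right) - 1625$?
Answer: $-4984$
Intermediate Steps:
$B{\left(W,E \right)} = E + W$
$f = -14100$ ($f = \left(\left(13 + 35\right) + \left(130 - 245\right) \left(801 - 671\right)\right) + 802 = \left(48 - 14950\right) + 802 = -14902 + 802 = -14100$)
$Z = 9116$ ($Z = - 4 \left(\left(-233 - 421\right) - 1625\right) = - 4 \left(-654 - 1625\right) = \left(-4\right) \left(-2279\right) = 9116$)
$f + Z = -14100 + 9116 = -4984$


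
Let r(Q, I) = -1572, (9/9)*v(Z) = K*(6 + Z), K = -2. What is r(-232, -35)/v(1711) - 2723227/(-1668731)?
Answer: 5987403325/2865211127 ≈ 2.0897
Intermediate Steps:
v(Z) = -12 - 2*Z (v(Z) = -2*(6 + Z) = -12 - 2*Z)
r(-232, -35)/v(1711) - 2723227/(-1668731) = -1572/(-12 - 2*1711) - 2723227/(-1668731) = -1572/(-12 - 3422) - 2723227*(-1/1668731) = -1572/(-3434) + 2723227/1668731 = -1572*(-1/3434) + 2723227/1668731 = 786/1717 + 2723227/1668731 = 5987403325/2865211127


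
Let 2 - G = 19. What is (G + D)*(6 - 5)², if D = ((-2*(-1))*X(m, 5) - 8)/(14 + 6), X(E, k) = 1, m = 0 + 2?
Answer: -173/10 ≈ -17.300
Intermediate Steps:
G = -17 (G = 2 - 1*19 = 2 - 19 = -17)
m = 2
D = -3/10 (D = (-2*(-1)*1 - 8)/(14 + 6) = (2*1 - 8)/20 = (2 - 8)*(1/20) = -6*1/20 = -3/10 ≈ -0.30000)
(G + D)*(6 - 5)² = (-17 - 3/10)*(6 - 5)² = -173/10*1² = -173/10*1 = -173/10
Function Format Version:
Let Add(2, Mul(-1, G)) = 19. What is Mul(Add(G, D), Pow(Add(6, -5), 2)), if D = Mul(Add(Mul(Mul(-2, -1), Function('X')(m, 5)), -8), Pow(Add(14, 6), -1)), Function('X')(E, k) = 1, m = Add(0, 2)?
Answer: Rational(-173, 10) ≈ -17.300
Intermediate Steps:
G = -17 (G = Add(2, Mul(-1, 19)) = Add(2, -19) = -17)
m = 2
D = Rational(-3, 10) (D = Mul(Add(Mul(Mul(-2, -1), 1), -8), Pow(Add(14, 6), -1)) = Mul(Add(Mul(2, 1), -8), Pow(20, -1)) = Mul(Add(2, -8), Rational(1, 20)) = Mul(-6, Rational(1, 20)) = Rational(-3, 10) ≈ -0.30000)
Mul(Add(G, D), Pow(Add(6, -5), 2)) = Mul(Add(-17, Rational(-3, 10)), Pow(Add(6, -5), 2)) = Mul(Rational(-173, 10), Pow(1, 2)) = Mul(Rational(-173, 10), 1) = Rational(-173, 10)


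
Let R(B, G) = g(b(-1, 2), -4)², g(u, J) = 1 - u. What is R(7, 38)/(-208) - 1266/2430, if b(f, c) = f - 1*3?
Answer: -54013/84240 ≈ -0.64118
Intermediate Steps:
b(f, c) = -3 + f (b(f, c) = f - 3 = -3 + f)
R(B, G) = 25 (R(B, G) = (1 - (-3 - 1))² = (1 - 1*(-4))² = (1 + 4)² = 5² = 25)
R(7, 38)/(-208) - 1266/2430 = 25/(-208) - 1266/2430 = 25*(-1/208) - 1266*1/2430 = -25/208 - 211/405 = -54013/84240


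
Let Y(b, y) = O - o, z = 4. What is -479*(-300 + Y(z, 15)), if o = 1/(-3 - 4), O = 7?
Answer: 981950/7 ≈ 1.4028e+5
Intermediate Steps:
o = -⅐ (o = 1/(-7) = -⅐ ≈ -0.14286)
Y(b, y) = 50/7 (Y(b, y) = 7 - 1*(-⅐) = 7 + ⅐ = 50/7)
-479*(-300 + Y(z, 15)) = -479*(-300 + 50/7) = -479*(-2050/7) = 981950/7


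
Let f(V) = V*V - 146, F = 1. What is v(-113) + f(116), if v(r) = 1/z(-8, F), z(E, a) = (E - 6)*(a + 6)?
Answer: 1304379/98 ≈ 13310.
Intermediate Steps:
z(E, a) = (-6 + E)*(6 + a)
f(V) = -146 + V² (f(V) = V² - 146 = -146 + V²)
v(r) = -1/98 (v(r) = 1/(-36 - 6*1 + 6*(-8) - 8*1) = 1/(-36 - 6 - 48 - 8) = 1/(-98) = -1/98)
v(-113) + f(116) = -1/98 + (-146 + 116²) = -1/98 + (-146 + 13456) = -1/98 + 13310 = 1304379/98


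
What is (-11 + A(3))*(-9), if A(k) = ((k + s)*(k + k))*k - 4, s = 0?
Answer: -351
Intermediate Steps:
A(k) = -4 + 2*k³ (A(k) = ((k + 0)*(k + k))*k - 4 = (k*(2*k))*k - 4 = (2*k²)*k - 4 = 2*k³ - 4 = -4 + 2*k³)
(-11 + A(3))*(-9) = (-11 + (-4 + 2*3³))*(-9) = (-11 + (-4 + 2*27))*(-9) = (-11 + (-4 + 54))*(-9) = (-11 + 50)*(-9) = 39*(-9) = -351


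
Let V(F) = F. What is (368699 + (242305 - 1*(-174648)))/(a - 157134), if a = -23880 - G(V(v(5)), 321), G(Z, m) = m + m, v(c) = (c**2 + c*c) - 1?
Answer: -65471/15138 ≈ -4.3249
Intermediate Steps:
v(c) = -1 + 2*c**2 (v(c) = (c**2 + c**2) - 1 = 2*c**2 - 1 = -1 + 2*c**2)
G(Z, m) = 2*m
a = -24522 (a = -23880 - 2*321 = -23880 - 1*642 = -23880 - 642 = -24522)
(368699 + (242305 - 1*(-174648)))/(a - 157134) = (368699 + (242305 - 1*(-174648)))/(-24522 - 157134) = (368699 + (242305 + 174648))/(-181656) = (368699 + 416953)*(-1/181656) = 785652*(-1/181656) = -65471/15138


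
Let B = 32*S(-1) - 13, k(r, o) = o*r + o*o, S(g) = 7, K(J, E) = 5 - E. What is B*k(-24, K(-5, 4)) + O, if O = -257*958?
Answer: -251059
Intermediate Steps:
k(r, o) = o² + o*r (k(r, o) = o*r + o² = o² + o*r)
B = 211 (B = 32*7 - 13 = 224 - 13 = 211)
O = -246206
B*k(-24, K(-5, 4)) + O = 211*((5 - 1*4)*((5 - 1*4) - 24)) - 246206 = 211*((5 - 4)*((5 - 4) - 24)) - 246206 = 211*(1*(1 - 24)) - 246206 = 211*(1*(-23)) - 246206 = 211*(-23) - 246206 = -4853 - 246206 = -251059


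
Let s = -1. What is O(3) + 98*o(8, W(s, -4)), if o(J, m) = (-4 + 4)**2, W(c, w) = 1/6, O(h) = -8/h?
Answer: -8/3 ≈ -2.6667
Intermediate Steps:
W(c, w) = 1/6
o(J, m) = 0 (o(J, m) = 0**2 = 0)
O(3) + 98*o(8, W(s, -4)) = -8/3 + 98*0 = -8*1/3 + 0 = -8/3 + 0 = -8/3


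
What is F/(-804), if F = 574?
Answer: -287/402 ≈ -0.71393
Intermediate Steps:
F/(-804) = 574/(-804) = 574*(-1/804) = -287/402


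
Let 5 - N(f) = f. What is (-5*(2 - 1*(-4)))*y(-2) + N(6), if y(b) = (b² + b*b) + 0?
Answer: -241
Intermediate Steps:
N(f) = 5 - f
y(b) = 2*b² (y(b) = (b² + b²) + 0 = 2*b² + 0 = 2*b²)
(-5*(2 - 1*(-4)))*y(-2) + N(6) = (-5*(2 - 1*(-4)))*(2*(-2)²) + (5 - 1*6) = (-5*(2 + 4))*(2*4) + (5 - 6) = -5*6*8 - 1 = -30*8 - 1 = -240 - 1 = -241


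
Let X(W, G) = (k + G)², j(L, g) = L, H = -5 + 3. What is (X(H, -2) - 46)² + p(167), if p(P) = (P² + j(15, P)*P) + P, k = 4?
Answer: 32325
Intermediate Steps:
H = -2
X(W, G) = (4 + G)²
p(P) = P² + 16*P (p(P) = (P² + 15*P) + P = P² + 16*P)
(X(H, -2) - 46)² + p(167) = ((4 - 2)² - 46)² + 167*(16 + 167) = (2² - 46)² + 167*183 = (4 - 46)² + 30561 = (-42)² + 30561 = 1764 + 30561 = 32325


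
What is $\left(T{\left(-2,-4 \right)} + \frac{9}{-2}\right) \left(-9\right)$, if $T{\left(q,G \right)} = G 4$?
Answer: $\frac{369}{2} \approx 184.5$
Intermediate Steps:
$T{\left(q,G \right)} = 4 G$
$\left(T{\left(-2,-4 \right)} + \frac{9}{-2}\right) \left(-9\right) = \left(4 \left(-4\right) + \frac{9}{-2}\right) \left(-9\right) = \left(-16 + 9 \left(- \frac{1}{2}\right)\right) \left(-9\right) = \left(-16 - \frac{9}{2}\right) \left(-9\right) = \left(- \frac{41}{2}\right) \left(-9\right) = \frac{369}{2}$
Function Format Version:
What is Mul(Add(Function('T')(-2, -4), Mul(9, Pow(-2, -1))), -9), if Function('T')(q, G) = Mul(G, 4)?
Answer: Rational(369, 2) ≈ 184.50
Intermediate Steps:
Function('T')(q, G) = Mul(4, G)
Mul(Add(Function('T')(-2, -4), Mul(9, Pow(-2, -1))), -9) = Mul(Add(Mul(4, -4), Mul(9, Pow(-2, -1))), -9) = Mul(Add(-16, Mul(9, Rational(-1, 2))), -9) = Mul(Add(-16, Rational(-9, 2)), -9) = Mul(Rational(-41, 2), -9) = Rational(369, 2)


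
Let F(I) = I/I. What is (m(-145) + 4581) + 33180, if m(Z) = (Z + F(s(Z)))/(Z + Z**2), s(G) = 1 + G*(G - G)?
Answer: 5475344/145 ≈ 37761.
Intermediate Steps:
s(G) = 1 (s(G) = 1 + G*0 = 1 + 0 = 1)
F(I) = 1
m(Z) = (1 + Z)/(Z + Z**2) (m(Z) = (Z + 1)/(Z + Z**2) = (1 + Z)/(Z + Z**2))
(m(-145) + 4581) + 33180 = (1/(-145) + 4581) + 33180 = (-1/145 + 4581) + 33180 = 664244/145 + 33180 = 5475344/145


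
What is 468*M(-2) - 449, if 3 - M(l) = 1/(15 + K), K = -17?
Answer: 1189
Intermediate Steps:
M(l) = 7/2 (M(l) = 3 - 1/(15 - 17) = 3 - 1/(-2) = 3 - 1*(-1/2) = 3 + 1/2 = 7/2)
468*M(-2) - 449 = 468*(7/2) - 449 = 1638 - 449 = 1189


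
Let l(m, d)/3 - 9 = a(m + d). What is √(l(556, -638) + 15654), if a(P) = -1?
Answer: 3*√1742 ≈ 125.21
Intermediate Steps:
l(m, d) = 24 (l(m, d) = 27 + 3*(-1) = 27 - 3 = 24)
√(l(556, -638) + 15654) = √(24 + 15654) = √15678 = 3*√1742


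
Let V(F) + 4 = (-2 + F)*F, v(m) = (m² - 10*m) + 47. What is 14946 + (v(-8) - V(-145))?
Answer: -6174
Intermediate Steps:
v(m) = 47 + m² - 10*m
V(F) = -4 + F*(-2 + F) (V(F) = -4 + (-2 + F)*F = -4 + F*(-2 + F))
14946 + (v(-8) - V(-145)) = 14946 + ((47 + (-8)² - 10*(-8)) - (-4 + (-145)² - 2*(-145))) = 14946 + ((47 + 64 + 80) - (-4 + 21025 + 290)) = 14946 + (191 - 1*21311) = 14946 + (191 - 21311) = 14946 - 21120 = -6174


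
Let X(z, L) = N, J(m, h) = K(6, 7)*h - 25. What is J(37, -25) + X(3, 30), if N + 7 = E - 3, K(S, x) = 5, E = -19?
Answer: -179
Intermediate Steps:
N = -29 (N = -7 + (-19 - 3) = -7 - 22 = -29)
J(m, h) = -25 + 5*h (J(m, h) = 5*h - 25 = -25 + 5*h)
X(z, L) = -29
J(37, -25) + X(3, 30) = (-25 + 5*(-25)) - 29 = (-25 - 125) - 29 = -150 - 29 = -179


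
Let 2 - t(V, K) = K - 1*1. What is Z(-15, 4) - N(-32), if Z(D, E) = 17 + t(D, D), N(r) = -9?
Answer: 44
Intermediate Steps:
t(V, K) = 3 - K (t(V, K) = 2 - (K - 1*1) = 2 - (K - 1) = 2 - (-1 + K) = 2 + (1 - K) = 3 - K)
Z(D, E) = 20 - D (Z(D, E) = 17 + (3 - D) = 20 - D)
Z(-15, 4) - N(-32) = (20 - 1*(-15)) - 1*(-9) = (20 + 15) + 9 = 35 + 9 = 44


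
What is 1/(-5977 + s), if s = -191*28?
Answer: -1/11325 ≈ -8.8300e-5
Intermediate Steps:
s = -5348
1/(-5977 + s) = 1/(-5977 - 5348) = 1/(-11325) = -1/11325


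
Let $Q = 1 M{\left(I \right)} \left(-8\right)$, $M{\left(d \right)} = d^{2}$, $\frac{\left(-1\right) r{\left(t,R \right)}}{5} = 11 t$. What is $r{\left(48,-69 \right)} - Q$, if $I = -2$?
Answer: $-2608$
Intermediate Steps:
$r{\left(t,R \right)} = - 55 t$ ($r{\left(t,R \right)} = - 5 \cdot 11 t = - 55 t$)
$Q = -32$ ($Q = 1 \left(-2\right)^{2} \left(-8\right) = 1 \cdot 4 \left(-8\right) = 4 \left(-8\right) = -32$)
$r{\left(48,-69 \right)} - Q = \left(-55\right) 48 - -32 = -2640 + 32 = -2608$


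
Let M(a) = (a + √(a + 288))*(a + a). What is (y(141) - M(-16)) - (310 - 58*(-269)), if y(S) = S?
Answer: -16283 + 128*√17 ≈ -15755.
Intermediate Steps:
M(a) = 2*a*(a + √(288 + a)) (M(a) = (a + √(288 + a))*(2*a) = 2*a*(a + √(288 + a)))
(y(141) - M(-16)) - (310 - 58*(-269)) = (141 - 2*(-16)*(-16 + √(288 - 16))) - (310 - 58*(-269)) = (141 - 2*(-16)*(-16 + √272)) - (310 + 15602) = (141 - 2*(-16)*(-16 + 4*√17)) - 1*15912 = (141 - (512 - 128*√17)) - 15912 = (141 + (-512 + 128*√17)) - 15912 = (-371 + 128*√17) - 15912 = -16283 + 128*√17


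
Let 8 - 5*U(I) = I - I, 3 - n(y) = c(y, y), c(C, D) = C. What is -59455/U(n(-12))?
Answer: -297275/8 ≈ -37159.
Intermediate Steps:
n(y) = 3 - y
U(I) = 8/5 (U(I) = 8/5 - (I - I)/5 = 8/5 - 1/5*0 = 8/5 + 0 = 8/5)
-59455/U(n(-12)) = -59455/8/5 = -59455*5/8 = -297275/8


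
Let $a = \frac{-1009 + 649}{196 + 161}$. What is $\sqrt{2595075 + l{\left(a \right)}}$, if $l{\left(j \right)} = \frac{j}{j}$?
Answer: $2 \sqrt{648769} \approx 1610.9$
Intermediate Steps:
$a = - \frac{120}{119}$ ($a = - \frac{360}{357} = \left(-360\right) \frac{1}{357} = - \frac{120}{119} \approx -1.0084$)
$l{\left(j \right)} = 1$
$\sqrt{2595075 + l{\left(a \right)}} = \sqrt{2595075 + 1} = \sqrt{2595076} = 2 \sqrt{648769}$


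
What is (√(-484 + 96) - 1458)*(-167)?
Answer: 243486 - 334*I*√97 ≈ 2.4349e+5 - 3289.5*I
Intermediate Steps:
(√(-484 + 96) - 1458)*(-167) = (√(-388) - 1458)*(-167) = (2*I*√97 - 1458)*(-167) = (-1458 + 2*I*√97)*(-167) = 243486 - 334*I*√97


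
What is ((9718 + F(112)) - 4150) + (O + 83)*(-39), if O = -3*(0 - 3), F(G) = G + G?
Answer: 2204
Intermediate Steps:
F(G) = 2*G
O = 9 (O = -3*(-3) = 9)
((9718 + F(112)) - 4150) + (O + 83)*(-39) = ((9718 + 2*112) - 4150) + (9 + 83)*(-39) = ((9718 + 224) - 4150) + 92*(-39) = (9942 - 4150) - 3588 = 5792 - 3588 = 2204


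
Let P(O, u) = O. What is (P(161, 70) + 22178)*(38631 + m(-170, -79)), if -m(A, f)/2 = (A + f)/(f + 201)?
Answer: 52647214860/61 ≈ 8.6307e+8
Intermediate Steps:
m(A, f) = -2*(A + f)/(201 + f) (m(A, f) = -2*(A + f)/(f + 201) = -2*(A + f)/(201 + f))
(P(161, 70) + 22178)*(38631 + m(-170, -79)) = (161 + 22178)*(38631 + 2*(-1*(-170) - 1*(-79))/(201 - 79)) = 22339*(38631 + 2*(170 + 79)/122) = 22339*(38631 + 2*(1/122)*249) = 22339*(38631 + 249/61) = 22339*(2356740/61) = 52647214860/61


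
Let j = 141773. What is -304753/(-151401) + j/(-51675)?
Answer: -635162522/869294075 ≈ -0.73067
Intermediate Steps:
-304753/(-151401) + j/(-51675) = -304753/(-151401) + 141773/(-51675) = -304753*(-1/151401) + 141773*(-1/51675) = 304753/151401 - 141773/51675 = -635162522/869294075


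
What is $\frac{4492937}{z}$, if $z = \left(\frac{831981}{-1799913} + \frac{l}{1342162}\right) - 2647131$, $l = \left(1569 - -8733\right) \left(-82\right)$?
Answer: $- \frac{1808987354323207987}{1065812513952191690} \approx -1.6973$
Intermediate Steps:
$l = -844764$ ($l = \left(1569 + 8733\right) \left(-82\right) = 10302 \left(-82\right) = -844764$)
$z = - \frac{1065812513952191690}{402629138651}$ ($z = \left(\frac{831981}{-1799913} - \frac{844764}{1342162}\right) - 2647131 = \left(831981 \left(- \frac{1}{1799913}\right) - \frac{422382}{671081}\right) - 2647131 = \left(- \frac{277327}{599971} - \frac{422382}{671081}\right) - 2647131 = - \frac{439525831409}{402629138651} - 2647131 = - \frac{1065812513952191690}{402629138651} \approx -2.6471 \cdot 10^{6}$)
$\frac{4492937}{z} = \frac{4492937}{- \frac{1065812513952191690}{402629138651}} = 4492937 \left(- \frac{402629138651}{1065812513952191690}\right) = - \frac{1808987354323207987}{1065812513952191690}$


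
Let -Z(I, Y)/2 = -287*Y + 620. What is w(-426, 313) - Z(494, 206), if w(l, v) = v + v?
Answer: -116378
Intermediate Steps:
Z(I, Y) = -1240 + 574*Y (Z(I, Y) = -2*(-287*Y + 620) = -2*(620 - 287*Y) = -1240 + 574*Y)
w(l, v) = 2*v
w(-426, 313) - Z(494, 206) = 2*313 - (-1240 + 574*206) = 626 - (-1240 + 118244) = 626 - 1*117004 = 626 - 117004 = -116378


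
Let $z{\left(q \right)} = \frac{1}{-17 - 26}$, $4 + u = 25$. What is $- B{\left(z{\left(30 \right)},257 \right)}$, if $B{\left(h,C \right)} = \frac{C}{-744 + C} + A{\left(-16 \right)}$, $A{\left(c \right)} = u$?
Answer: $- \frac{9970}{487} \approx -20.472$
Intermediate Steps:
$u = 21$ ($u = -4 + 25 = 21$)
$z{\left(q \right)} = - \frac{1}{43}$ ($z{\left(q \right)} = \frac{1}{-43} = - \frac{1}{43}$)
$A{\left(c \right)} = 21$
$B{\left(h,C \right)} = 21 + \frac{C}{-744 + C}$ ($B{\left(h,C \right)} = \frac{C}{-744 + C} + 21 = 21 + \frac{C}{-744 + C}$)
$- B{\left(z{\left(30 \right)},257 \right)} = - \frac{2 \left(-7812 + 11 \cdot 257\right)}{-744 + 257} = - \frac{2 \left(-7812 + 2827\right)}{-487} = - \frac{2 \left(-1\right) \left(-4985\right)}{487} = \left(-1\right) \frac{9970}{487} = - \frac{9970}{487}$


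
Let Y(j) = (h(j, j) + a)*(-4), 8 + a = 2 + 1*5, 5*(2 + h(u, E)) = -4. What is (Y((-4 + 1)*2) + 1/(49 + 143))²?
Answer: 213072409/921600 ≈ 231.20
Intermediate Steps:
h(u, E) = -14/5 (h(u, E) = -2 + (⅕)*(-4) = -2 - ⅘ = -14/5)
a = -1 (a = -8 + (2 + 1*5) = -8 + (2 + 5) = -8 + 7 = -1)
Y(j) = 76/5 (Y(j) = (-14/5 - 1)*(-4) = -19/5*(-4) = 76/5)
(Y((-4 + 1)*2) + 1/(49 + 143))² = (76/5 + 1/(49 + 143))² = (76/5 + 1/192)² = (14597/960)² = 213072409/921600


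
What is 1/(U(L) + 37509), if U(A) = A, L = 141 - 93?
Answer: 1/37557 ≈ 2.6626e-5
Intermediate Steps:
L = 48
1/(U(L) + 37509) = 1/(48 + 37509) = 1/37557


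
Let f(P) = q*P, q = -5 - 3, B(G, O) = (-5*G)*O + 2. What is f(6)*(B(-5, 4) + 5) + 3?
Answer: -5133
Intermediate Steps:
B(G, O) = 2 - 5*G*O (B(G, O) = -5*G*O + 2 = 2 - 5*G*O)
q = -8
f(P) = -8*P
f(6)*(B(-5, 4) + 5) + 3 = (-8*6)*((2 - 5*(-5)*4) + 5) + 3 = -48*((2 + 100) + 5) + 3 = -48*(102 + 5) + 3 = -48*107 + 3 = -5136 + 3 = -5133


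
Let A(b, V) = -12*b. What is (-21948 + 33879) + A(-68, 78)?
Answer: 12747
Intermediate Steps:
(-21948 + 33879) + A(-68, 78) = (-21948 + 33879) - 12*(-68) = 11931 + 816 = 12747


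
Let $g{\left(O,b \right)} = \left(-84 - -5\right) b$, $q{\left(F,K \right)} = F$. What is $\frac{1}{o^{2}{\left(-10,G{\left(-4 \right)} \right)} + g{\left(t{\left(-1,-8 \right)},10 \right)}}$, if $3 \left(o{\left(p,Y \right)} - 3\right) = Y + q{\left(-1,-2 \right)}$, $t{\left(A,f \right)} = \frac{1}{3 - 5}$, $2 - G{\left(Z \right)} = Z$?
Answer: $- \frac{9}{6914} \approx -0.0013017$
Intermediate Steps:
$G{\left(Z \right)} = 2 - Z$
$t{\left(A,f \right)} = - \frac{1}{2}$ ($t{\left(A,f \right)} = \frac{1}{-2} = - \frac{1}{2}$)
$g{\left(O,b \right)} = - 79 b$ ($g{\left(O,b \right)} = \left(-84 + 5\right) b = - 79 b$)
$o{\left(p,Y \right)} = \frac{8}{3} + \frac{Y}{3}$ ($o{\left(p,Y \right)} = 3 + \frac{Y - 1}{3} = 3 + \frac{-1 + Y}{3} = 3 + \left(- \frac{1}{3} + \frac{Y}{3}\right) = \frac{8}{3} + \frac{Y}{3}$)
$\frac{1}{o^{2}{\left(-10,G{\left(-4 \right)} \right)} + g{\left(t{\left(-1,-8 \right)},10 \right)}} = \frac{1}{\left(\frac{8}{3} + \frac{2 - -4}{3}\right)^{2} - 790} = \frac{1}{\left(\frac{8}{3} + \frac{2 + 4}{3}\right)^{2} - 790} = \frac{1}{\left(\frac{8}{3} + \frac{1}{3} \cdot 6\right)^{2} - 790} = \frac{1}{\left(\frac{8}{3} + 2\right)^{2} - 790} = \frac{1}{\left(\frac{14}{3}\right)^{2} - 790} = \frac{1}{\frac{196}{9} - 790} = \frac{1}{- \frac{6914}{9}} = - \frac{9}{6914}$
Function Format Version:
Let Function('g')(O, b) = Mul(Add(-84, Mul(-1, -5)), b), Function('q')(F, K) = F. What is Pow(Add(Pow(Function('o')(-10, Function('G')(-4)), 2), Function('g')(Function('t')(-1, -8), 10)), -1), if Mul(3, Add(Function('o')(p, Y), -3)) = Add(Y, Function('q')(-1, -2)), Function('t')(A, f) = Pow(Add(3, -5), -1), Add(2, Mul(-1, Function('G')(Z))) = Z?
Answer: Rational(-9, 6914) ≈ -0.0013017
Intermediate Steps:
Function('G')(Z) = Add(2, Mul(-1, Z))
Function('t')(A, f) = Rational(-1, 2) (Function('t')(A, f) = Pow(-2, -1) = Rational(-1, 2))
Function('g')(O, b) = Mul(-79, b) (Function('g')(O, b) = Mul(Add(-84, 5), b) = Mul(-79, b))
Function('o')(p, Y) = Add(Rational(8, 3), Mul(Rational(1, 3), Y)) (Function('o')(p, Y) = Add(3, Mul(Rational(1, 3), Add(Y, -1))) = Add(3, Mul(Rational(1, 3), Add(-1, Y))) = Add(3, Add(Rational(-1, 3), Mul(Rational(1, 3), Y))) = Add(Rational(8, 3), Mul(Rational(1, 3), Y)))
Pow(Add(Pow(Function('o')(-10, Function('G')(-4)), 2), Function('g')(Function('t')(-1, -8), 10)), -1) = Pow(Add(Pow(Add(Rational(8, 3), Mul(Rational(1, 3), Add(2, Mul(-1, -4)))), 2), Mul(-79, 10)), -1) = Pow(Add(Pow(Add(Rational(8, 3), Mul(Rational(1, 3), Add(2, 4))), 2), -790), -1) = Pow(Add(Pow(Add(Rational(8, 3), Mul(Rational(1, 3), 6)), 2), -790), -1) = Pow(Add(Pow(Add(Rational(8, 3), 2), 2), -790), -1) = Pow(Add(Pow(Rational(14, 3), 2), -790), -1) = Pow(Add(Rational(196, 9), -790), -1) = Pow(Rational(-6914, 9), -1) = Rational(-9, 6914)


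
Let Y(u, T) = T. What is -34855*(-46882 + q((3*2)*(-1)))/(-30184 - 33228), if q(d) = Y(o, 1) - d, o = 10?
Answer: -1633828125/63412 ≈ -25765.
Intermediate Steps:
q(d) = 1 - d
-34855*(-46882 + q((3*2)*(-1)))/(-30184 - 33228) = -34855*(-46882 + (1 - 3*2*(-1)))/(-30184 - 33228) = -34855/((-63412/(-46882 + (1 - 6*(-1))))) = -34855/((-63412/(-46882 + (1 - 1*(-6))))) = -34855/((-63412/(-46882 + (1 + 6)))) = -34855/((-63412/(-46882 + 7))) = -34855/((-63412/(-46875))) = -34855/((-63412*(-1/46875))) = -34855/63412/46875 = -34855*46875/63412 = -1633828125/63412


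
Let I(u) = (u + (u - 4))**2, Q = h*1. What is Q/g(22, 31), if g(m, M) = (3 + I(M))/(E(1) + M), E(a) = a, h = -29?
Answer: -928/3367 ≈ -0.27562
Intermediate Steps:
Q = -29 (Q = -29*1 = -29)
I(u) = (-4 + 2*u)**2 (I(u) = (u + (-4 + u))**2 = (-4 + 2*u)**2)
g(m, M) = (3 + 4*(-2 + M)**2)/(1 + M)
Q/g(22, 31) = -29*(1 + 31)/(3 + 4*(-2 + 31)**2) = -29*32/(3 + 4*29**2) = -29*32/(3 + 4*841) = -29*32/(3 + 3364) = -29/((1/32)*3367) = -29/3367/32 = -29*32/3367 = -928/3367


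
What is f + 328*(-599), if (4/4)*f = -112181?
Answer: -308653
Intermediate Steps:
f = -112181
f + 328*(-599) = -112181 + 328*(-599) = -112181 - 196472 = -308653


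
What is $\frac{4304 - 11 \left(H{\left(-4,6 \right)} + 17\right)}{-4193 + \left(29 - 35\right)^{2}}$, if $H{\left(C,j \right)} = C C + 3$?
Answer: $- \frac{3908}{4157} \approx -0.9401$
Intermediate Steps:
$H{\left(C,j \right)} = 3 + C^{2}$ ($H{\left(C,j \right)} = C^{2} + 3 = 3 + C^{2}$)
$\frac{4304 - 11 \left(H{\left(-4,6 \right)} + 17\right)}{-4193 + \left(29 - 35\right)^{2}} = \frac{4304 - 11 \left(\left(3 + \left(-4\right)^{2}\right) + 17\right)}{-4193 + \left(29 - 35\right)^{2}} = \frac{4304 - 11 \left(\left(3 + 16\right) + 17\right)}{-4193 + \left(-6\right)^{2}} = \frac{4304 - 11 \left(19 + 17\right)}{-4193 + 36} = \frac{4304 - 396}{-4157} = \left(4304 - 396\right) \left(- \frac{1}{4157}\right) = 3908 \left(- \frac{1}{4157}\right) = - \frac{3908}{4157}$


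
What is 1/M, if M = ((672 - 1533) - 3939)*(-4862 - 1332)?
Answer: 1/29731200 ≈ 3.3635e-8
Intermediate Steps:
M = 29731200 (M = (-861 - 3939)*(-6194) = -4800*(-6194) = 29731200)
1/M = 1/29731200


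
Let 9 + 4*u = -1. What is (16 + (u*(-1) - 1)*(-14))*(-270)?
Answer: 1350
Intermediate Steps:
u = -5/2 (u = -9/4 + (1/4)*(-1) = -9/4 - 1/4 = -5/2 ≈ -2.5000)
(16 + (u*(-1) - 1)*(-14))*(-270) = (16 + (-5/2*(-1) - 1)*(-14))*(-270) = (16 + (5/2 - 1)*(-14))*(-270) = (16 + (3/2)*(-14))*(-270) = (16 - 21)*(-270) = -5*(-270) = 1350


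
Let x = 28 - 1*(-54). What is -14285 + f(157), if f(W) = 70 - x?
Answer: -14297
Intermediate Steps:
x = 82 (x = 28 + 54 = 82)
f(W) = -12 (f(W) = 70 - 1*82 = 70 - 82 = -12)
-14285 + f(157) = -14285 - 12 = -14297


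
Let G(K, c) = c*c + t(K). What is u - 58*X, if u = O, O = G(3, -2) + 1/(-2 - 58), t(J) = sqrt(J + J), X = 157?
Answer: -546121/60 + sqrt(6) ≈ -9099.6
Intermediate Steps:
t(J) = sqrt(2)*sqrt(J) (t(J) = sqrt(2*J) = sqrt(2)*sqrt(J))
G(K, c) = c**2 + sqrt(2)*sqrt(K) (G(K, c) = c*c + sqrt(2)*sqrt(K) = c**2 + sqrt(2)*sqrt(K))
O = 239/60 + sqrt(6) (O = ((-2)**2 + sqrt(2)*sqrt(3)) + 1/(-2 - 58) = (4 + sqrt(6)) + 1/(-60) = (4 + sqrt(6)) - 1/60 = 239/60 + sqrt(6) ≈ 6.4328)
u = 239/60 + sqrt(6) ≈ 6.4328
u - 58*X = (239/60 + sqrt(6)) - 58*157 = (239/60 + sqrt(6)) - 9106 = -546121/60 + sqrt(6)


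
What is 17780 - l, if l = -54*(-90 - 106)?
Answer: 7196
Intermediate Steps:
l = 10584 (l = -54*(-196) = 10584)
17780 - l = 17780 - 1*10584 = 17780 - 10584 = 7196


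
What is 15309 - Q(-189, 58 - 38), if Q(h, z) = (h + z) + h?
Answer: 15667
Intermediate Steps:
Q(h, z) = z + 2*h
15309 - Q(-189, 58 - 38) = 15309 - ((58 - 38) + 2*(-189)) = 15309 - (20 - 378) = 15309 - 1*(-358) = 15309 + 358 = 15667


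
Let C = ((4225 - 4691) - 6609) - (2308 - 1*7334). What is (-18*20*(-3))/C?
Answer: -360/683 ≈ -0.52709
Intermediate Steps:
C = -2049 (C = (-466 - 6609) - (2308 - 7334) = -7075 - 1*(-5026) = -7075 + 5026 = -2049)
(-18*20*(-3))/C = (-18*20*(-3))/(-2049) = -360*(-3)*(-1/2049) = 1080*(-1/2049) = -360/683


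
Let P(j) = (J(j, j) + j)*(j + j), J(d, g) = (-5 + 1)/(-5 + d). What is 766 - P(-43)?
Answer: -17549/6 ≈ -2924.8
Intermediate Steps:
J(d, g) = -4/(-5 + d)
P(j) = 2*j*(j - 4/(-5 + j)) (P(j) = (-4/(-5 + j) + j)*(j + j) = (j - 4/(-5 + j))*(2*j) = 2*j*(j - 4/(-5 + j)))
766 - P(-43) = 766 - 2*(-43)*(-4 - 43*(-5 - 43))/(-5 - 43) = 766 - 2*(-43)*(-4 - 43*(-48))/(-48) = 766 - 2*(-43)*(-1)*(-4 + 2064)/48 = 766 - 2*(-43)*(-1)*2060/48 = 766 - 1*22145/6 = 766 - 22145/6 = -17549/6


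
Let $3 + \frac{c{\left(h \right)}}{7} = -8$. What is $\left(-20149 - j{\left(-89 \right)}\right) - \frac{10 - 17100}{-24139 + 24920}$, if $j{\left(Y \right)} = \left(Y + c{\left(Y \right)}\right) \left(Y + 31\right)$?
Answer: $- \frac{23238747}{781} \approx -29755.0$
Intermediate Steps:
$c{\left(h \right)} = -77$ ($c{\left(h \right)} = -21 + 7 \left(-8\right) = -21 - 56 = -77$)
$j{\left(Y \right)} = \left(-77 + Y\right) \left(31 + Y\right)$ ($j{\left(Y \right)} = \left(Y - 77\right) \left(Y + 31\right) = \left(-77 + Y\right) \left(31 + Y\right)$)
$\left(-20149 - j{\left(-89 \right)}\right) - \frac{10 - 17100}{-24139 + 24920} = \left(-20149 - \left(-2387 + \left(-89\right)^{2} - -4094\right)\right) - \frac{10 - 17100}{-24139 + 24920} = \left(-20149 - \left(-2387 + 7921 + 4094\right)\right) - - \frac{17090}{781} = \left(-20149 - 9628\right) - \left(-17090\right) \frac{1}{781} = \left(-20149 - 9628\right) - - \frac{17090}{781} = -29777 + \frac{17090}{781} = - \frac{23238747}{781}$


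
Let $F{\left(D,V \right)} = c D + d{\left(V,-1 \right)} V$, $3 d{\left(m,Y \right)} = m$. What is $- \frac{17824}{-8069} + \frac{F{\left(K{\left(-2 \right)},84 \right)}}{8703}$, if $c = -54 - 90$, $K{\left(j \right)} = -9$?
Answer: $\frac{61519328}{23408169} \approx 2.6281$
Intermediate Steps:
$c = -144$
$d{\left(m,Y \right)} = \frac{m}{3}$
$F{\left(D,V \right)} = - 144 D + \frac{V^{2}}{3}$ ($F{\left(D,V \right)} = - 144 D + \frac{V}{3} V = - 144 D + \frac{V^{2}}{3}$)
$- \frac{17824}{-8069} + \frac{F{\left(K{\left(-2 \right)},84 \right)}}{8703} = - \frac{17824}{-8069} + \frac{\left(-144\right) \left(-9\right) + \frac{84^{2}}{3}}{8703} = \left(-17824\right) \left(- \frac{1}{8069}\right) + \left(1296 + \frac{1}{3} \cdot 7056\right) \frac{1}{8703} = \frac{17824}{8069} + \left(1296 + 2352\right) \frac{1}{8703} = \frac{17824}{8069} + 3648 \cdot \frac{1}{8703} = \frac{17824}{8069} + \frac{1216}{2901} = \frac{61519328}{23408169}$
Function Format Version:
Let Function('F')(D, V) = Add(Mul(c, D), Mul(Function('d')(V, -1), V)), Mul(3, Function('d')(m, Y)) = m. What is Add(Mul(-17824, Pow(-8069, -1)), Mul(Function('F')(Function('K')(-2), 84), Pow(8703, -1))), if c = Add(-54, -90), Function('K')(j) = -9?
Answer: Rational(61519328, 23408169) ≈ 2.6281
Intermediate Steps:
c = -144
Function('d')(m, Y) = Mul(Rational(1, 3), m)
Function('F')(D, V) = Add(Mul(-144, D), Mul(Rational(1, 3), Pow(V, 2))) (Function('F')(D, V) = Add(Mul(-144, D), Mul(Mul(Rational(1, 3), V), V)) = Add(Mul(-144, D), Mul(Rational(1, 3), Pow(V, 2))))
Add(Mul(-17824, Pow(-8069, -1)), Mul(Function('F')(Function('K')(-2), 84), Pow(8703, -1))) = Add(Mul(-17824, Pow(-8069, -1)), Mul(Add(Mul(-144, -9), Mul(Rational(1, 3), Pow(84, 2))), Pow(8703, -1))) = Add(Mul(-17824, Rational(-1, 8069)), Mul(Add(1296, Mul(Rational(1, 3), 7056)), Rational(1, 8703))) = Add(Rational(17824, 8069), Mul(Add(1296, 2352), Rational(1, 8703))) = Add(Rational(17824, 8069), Mul(3648, Rational(1, 8703))) = Add(Rational(17824, 8069), Rational(1216, 2901)) = Rational(61519328, 23408169)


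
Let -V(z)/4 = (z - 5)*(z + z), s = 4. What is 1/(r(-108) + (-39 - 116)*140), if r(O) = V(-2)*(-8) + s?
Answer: -1/20800 ≈ -4.8077e-5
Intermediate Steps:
V(z) = -8*z*(-5 + z) (V(z) = -4*(z - 5)*(z + z) = -4*(-5 + z)*2*z = -8*z*(-5 + z))
r(O) = 900 (r(O) = (8*(-2)*(5 - 1*(-2)))*(-8) + 4 = (8*(-2)*(5 + 2))*(-8) + 4 = (8*(-2)*7)*(-8) + 4 = -112*(-8) + 4 = 896 + 4 = 900)
1/(r(-108) + (-39 - 116)*140) = 1/(900 + (-39 - 116)*140) = 1/(900 - 155*140) = 1/(900 - 21700) = 1/(-20800) = -1/20800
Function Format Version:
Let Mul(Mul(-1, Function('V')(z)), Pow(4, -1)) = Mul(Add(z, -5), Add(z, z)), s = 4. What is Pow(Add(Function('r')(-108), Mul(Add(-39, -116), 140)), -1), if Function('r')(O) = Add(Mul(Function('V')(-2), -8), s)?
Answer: Rational(-1, 20800) ≈ -4.8077e-5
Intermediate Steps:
Function('V')(z) = Mul(-8, z, Add(-5, z)) (Function('V')(z) = Mul(-4, Mul(Add(z, -5), Add(z, z))) = Mul(-4, Mul(Add(-5, z), Mul(2, z))) = Mul(-4, Mul(2, z, Add(-5, z))) = Mul(-8, z, Add(-5, z)))
Function('r')(O) = 900 (Function('r')(O) = Add(Mul(Mul(8, -2, Add(5, Mul(-1, -2))), -8), 4) = Add(Mul(Mul(8, -2, Add(5, 2)), -8), 4) = Add(Mul(Mul(8, -2, 7), -8), 4) = Add(Mul(-112, -8), 4) = Add(896, 4) = 900)
Pow(Add(Function('r')(-108), Mul(Add(-39, -116), 140)), -1) = Pow(Add(900, Mul(Add(-39, -116), 140)), -1) = Pow(Add(900, Mul(-155, 140)), -1) = Pow(Add(900, -21700), -1) = Pow(-20800, -1) = Rational(-1, 20800)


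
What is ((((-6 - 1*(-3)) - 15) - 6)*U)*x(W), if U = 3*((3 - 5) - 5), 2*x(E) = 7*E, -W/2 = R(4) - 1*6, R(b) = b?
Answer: 7056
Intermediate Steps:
W = 4 (W = -2*(4 - 1*6) = -2*(4 - 6) = -2*(-2) = 4)
x(E) = 7*E/2 (x(E) = (7*E)/2 = 7*E/2)
U = -21 (U = 3*(-2 - 5) = 3*(-7) = -21)
((((-6 - 1*(-3)) - 15) - 6)*U)*x(W) = ((((-6 - 1*(-3)) - 15) - 6)*(-21))*((7/2)*4) = ((((-6 + 3) - 15) - 6)*(-21))*14 = (((-3 - 15) - 6)*(-21))*14 = ((-18 - 6)*(-21))*14 = -24*(-21)*14 = 504*14 = 7056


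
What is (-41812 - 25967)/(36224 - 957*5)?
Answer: -67779/31439 ≈ -2.1559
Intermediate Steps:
(-41812 - 25967)/(36224 - 957*5) = -67779/(36224 - 4785) = -67779/31439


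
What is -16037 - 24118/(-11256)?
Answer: -90244177/5628 ≈ -16035.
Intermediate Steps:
-16037 - 24118/(-11256) = -16037 - 24118*(-1/11256) = -16037 + 12059/5628 = -90244177/5628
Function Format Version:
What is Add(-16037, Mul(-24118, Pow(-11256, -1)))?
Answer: Rational(-90244177, 5628) ≈ -16035.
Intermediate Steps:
Add(-16037, Mul(-24118, Pow(-11256, -1))) = Add(-16037, Mul(-24118, Rational(-1, 11256))) = Add(-16037, Rational(12059, 5628)) = Rational(-90244177, 5628)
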